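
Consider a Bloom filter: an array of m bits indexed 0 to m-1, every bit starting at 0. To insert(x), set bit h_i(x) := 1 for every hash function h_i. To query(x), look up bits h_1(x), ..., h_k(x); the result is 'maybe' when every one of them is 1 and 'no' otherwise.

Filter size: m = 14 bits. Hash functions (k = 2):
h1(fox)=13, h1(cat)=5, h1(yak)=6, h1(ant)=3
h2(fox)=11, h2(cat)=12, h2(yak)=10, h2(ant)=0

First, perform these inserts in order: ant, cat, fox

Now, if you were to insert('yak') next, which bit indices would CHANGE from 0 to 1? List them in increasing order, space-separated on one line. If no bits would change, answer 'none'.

Start: bits=00000000000000
After insert 'ant': sets bits 0 3 -> bits=10010000000000
After insert 'cat': sets bits 5 12 -> bits=10010100000010
After insert 'fox': sets bits 11 13 -> bits=10010100000111
insert 'yak' would touch bits 6 10; currently bit6=0, bit10=0
Bits that are 0 among those (would change 0->1): 6 10

Answer: 6 10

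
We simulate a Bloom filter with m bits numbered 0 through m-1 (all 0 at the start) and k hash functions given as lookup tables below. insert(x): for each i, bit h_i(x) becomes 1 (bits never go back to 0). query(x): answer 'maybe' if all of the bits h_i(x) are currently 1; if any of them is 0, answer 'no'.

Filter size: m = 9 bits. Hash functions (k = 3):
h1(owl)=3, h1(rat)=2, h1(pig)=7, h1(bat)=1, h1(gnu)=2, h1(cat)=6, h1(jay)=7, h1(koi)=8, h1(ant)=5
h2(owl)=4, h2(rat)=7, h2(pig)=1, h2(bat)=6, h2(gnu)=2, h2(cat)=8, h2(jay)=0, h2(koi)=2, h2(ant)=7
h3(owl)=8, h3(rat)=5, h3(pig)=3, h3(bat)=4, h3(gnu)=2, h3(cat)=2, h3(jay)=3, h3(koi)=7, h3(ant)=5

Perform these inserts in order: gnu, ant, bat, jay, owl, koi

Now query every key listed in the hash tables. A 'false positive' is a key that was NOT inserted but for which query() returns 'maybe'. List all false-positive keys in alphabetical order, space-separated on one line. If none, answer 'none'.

Answer: cat pig rat

Derivation:
Start: bits=000000000
After insert 'gnu': sets bits 2 -> bits=001000000
After insert 'ant': sets bits 5 7 -> bits=001001010
After insert 'bat': sets bits 1 4 6 -> bits=011011110
After insert 'jay': sets bits 0 3 7 -> bits=111111110
After insert 'owl': sets bits 3 4 8 -> bits=111111111
After insert 'koi': sets bits 2 7 8 -> bits=111111111
Not inserted: cat pig rat — query each against bits=111111111:
query cat: checks bit2=1, bit6=1, bit8=1 (all 1) -> maybe => FALSE POSITIVE
query pig: checks bit1=1, bit3=1, bit7=1 (all 1) -> maybe => FALSE POSITIVE
query rat: checks bit2=1, bit5=1, bit7=1 (all 1) -> maybe => FALSE POSITIVE
False positives (alphabetical): cat pig rat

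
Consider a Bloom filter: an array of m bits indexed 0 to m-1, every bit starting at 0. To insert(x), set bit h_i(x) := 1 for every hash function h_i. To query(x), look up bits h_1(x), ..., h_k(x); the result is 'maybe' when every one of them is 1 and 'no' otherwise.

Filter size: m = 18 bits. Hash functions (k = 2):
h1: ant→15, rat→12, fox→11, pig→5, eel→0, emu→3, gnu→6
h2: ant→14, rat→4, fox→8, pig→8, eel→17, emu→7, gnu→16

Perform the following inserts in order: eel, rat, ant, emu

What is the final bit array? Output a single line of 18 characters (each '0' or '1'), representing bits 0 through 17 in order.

Answer: 100110010000101101

Derivation:
Start: bits=000000000000000000
After insert 'eel': sets bits 0 17 -> bits=100000000000000001
After insert 'rat': sets bits 4 12 -> bits=100010000000100001
After insert 'ant': sets bits 14 15 -> bits=100010000000101101
After insert 'emu': sets bits 3 7 -> bits=100110010000101101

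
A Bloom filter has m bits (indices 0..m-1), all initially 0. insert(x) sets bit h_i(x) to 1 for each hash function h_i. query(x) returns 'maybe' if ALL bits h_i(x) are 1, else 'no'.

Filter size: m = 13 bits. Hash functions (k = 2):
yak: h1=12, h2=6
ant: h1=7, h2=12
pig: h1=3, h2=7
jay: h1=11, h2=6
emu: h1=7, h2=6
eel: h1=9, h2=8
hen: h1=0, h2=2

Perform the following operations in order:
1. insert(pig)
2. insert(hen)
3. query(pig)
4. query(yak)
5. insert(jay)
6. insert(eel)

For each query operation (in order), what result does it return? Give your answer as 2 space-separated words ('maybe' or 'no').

Start: bits=0000000000000
Op 1: insert pig -> sets bits 3 7 -> bits=0001000100000
Op 2: insert hen -> sets bits 0 2 -> bits=1011000100000
Op 3: query pig -> checks bit3=1, bit7=1 (all 1) -> maybe
Op 4: query yak -> checks bit6=0, bit12=0 (has a 0) -> no
Op 5: insert jay -> sets bits 6 11 -> bits=1011001100010
Op 6: insert eel -> sets bits 8 9 -> bits=1011001111010
Query results in order: maybe no

Answer: maybe no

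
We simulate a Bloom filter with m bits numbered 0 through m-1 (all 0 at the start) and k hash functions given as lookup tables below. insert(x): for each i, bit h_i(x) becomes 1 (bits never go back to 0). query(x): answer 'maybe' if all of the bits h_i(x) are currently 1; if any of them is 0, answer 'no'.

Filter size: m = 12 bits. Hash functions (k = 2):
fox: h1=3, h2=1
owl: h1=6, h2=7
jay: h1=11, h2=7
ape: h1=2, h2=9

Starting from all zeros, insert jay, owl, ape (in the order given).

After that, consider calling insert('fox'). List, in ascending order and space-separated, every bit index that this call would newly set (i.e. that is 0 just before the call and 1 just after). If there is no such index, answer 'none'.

Start: bits=000000000000
After insert 'jay': sets bits 7 11 -> bits=000000010001
After insert 'owl': sets bits 6 7 -> bits=000000110001
After insert 'ape': sets bits 2 9 -> bits=001000110101
insert 'fox' would touch bits 1 3; currently bit1=0, bit3=0
Bits that are 0 among those (would change 0->1): 1 3

Answer: 1 3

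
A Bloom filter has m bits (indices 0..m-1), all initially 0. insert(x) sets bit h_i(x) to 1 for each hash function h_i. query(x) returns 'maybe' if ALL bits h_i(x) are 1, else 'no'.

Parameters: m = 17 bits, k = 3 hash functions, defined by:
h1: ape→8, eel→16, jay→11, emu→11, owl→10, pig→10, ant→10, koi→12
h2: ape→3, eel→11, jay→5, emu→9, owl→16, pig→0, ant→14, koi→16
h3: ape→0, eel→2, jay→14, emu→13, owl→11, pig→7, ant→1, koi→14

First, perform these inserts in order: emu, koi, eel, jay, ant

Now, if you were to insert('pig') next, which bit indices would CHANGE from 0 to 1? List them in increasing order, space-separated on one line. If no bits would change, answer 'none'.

Answer: 0 7

Derivation:
Start: bits=00000000000000000
After insert 'emu': sets bits 9 11 13 -> bits=00000000010101000
After insert 'koi': sets bits 12 14 16 -> bits=00000000010111101
After insert 'eel': sets bits 2 11 16 -> bits=00100000010111101
After insert 'jay': sets bits 5 11 14 -> bits=00100100010111101
After insert 'ant': sets bits 1 10 14 -> bits=01100100011111101
insert 'pig' would touch bits 0 7 10; currently bit0=0, bit7=0, bit10=1
Bits that are 0 among those (would change 0->1): 0 7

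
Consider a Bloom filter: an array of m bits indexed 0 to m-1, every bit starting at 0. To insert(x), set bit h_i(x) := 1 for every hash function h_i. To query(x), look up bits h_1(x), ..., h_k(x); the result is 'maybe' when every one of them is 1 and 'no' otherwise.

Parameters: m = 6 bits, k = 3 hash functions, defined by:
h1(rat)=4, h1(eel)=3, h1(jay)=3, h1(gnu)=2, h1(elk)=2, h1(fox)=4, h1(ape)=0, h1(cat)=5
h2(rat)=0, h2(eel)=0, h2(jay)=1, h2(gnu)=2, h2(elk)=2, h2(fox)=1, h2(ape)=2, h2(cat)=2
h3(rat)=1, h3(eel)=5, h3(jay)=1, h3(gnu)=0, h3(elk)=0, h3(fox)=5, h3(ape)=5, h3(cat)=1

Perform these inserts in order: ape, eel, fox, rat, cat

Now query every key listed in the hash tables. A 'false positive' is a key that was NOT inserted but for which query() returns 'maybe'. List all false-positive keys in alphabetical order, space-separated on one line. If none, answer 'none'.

Answer: elk gnu jay

Derivation:
Start: bits=000000
After insert 'ape': sets bits 0 2 5 -> bits=101001
After insert 'eel': sets bits 0 3 5 -> bits=101101
After insert 'fox': sets bits 1 4 5 -> bits=111111
After insert 'rat': sets bits 0 1 4 -> bits=111111
After insert 'cat': sets bits 1 2 5 -> bits=111111
Not inserted: elk gnu jay — query each against bits=111111:
query elk: checks bit0=1, bit2=1 (all 1) -> maybe => FALSE POSITIVE
query gnu: checks bit0=1, bit2=1 (all 1) -> maybe => FALSE POSITIVE
query jay: checks bit1=1, bit3=1 (all 1) -> maybe => FALSE POSITIVE
False positives (alphabetical): elk gnu jay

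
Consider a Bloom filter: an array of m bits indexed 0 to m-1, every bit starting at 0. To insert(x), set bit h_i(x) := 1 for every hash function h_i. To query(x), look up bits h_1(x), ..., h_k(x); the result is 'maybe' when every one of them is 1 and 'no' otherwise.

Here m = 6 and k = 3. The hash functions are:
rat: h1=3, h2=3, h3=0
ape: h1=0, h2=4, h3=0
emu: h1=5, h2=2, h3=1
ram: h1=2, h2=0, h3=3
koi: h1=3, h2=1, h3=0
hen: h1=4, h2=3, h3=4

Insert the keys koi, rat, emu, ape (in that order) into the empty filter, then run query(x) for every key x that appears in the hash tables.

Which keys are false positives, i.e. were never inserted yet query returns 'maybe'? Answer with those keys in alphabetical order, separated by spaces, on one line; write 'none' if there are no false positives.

Start: bits=000000
After insert 'koi': sets bits 0 1 3 -> bits=110100
After insert 'rat': sets bits 0 3 -> bits=110100
After insert 'emu': sets bits 1 2 5 -> bits=111101
After insert 'ape': sets bits 0 4 -> bits=111111
Not inserted: hen ram — query each against bits=111111:
query hen: checks bit3=1, bit4=1 (all 1) -> maybe => FALSE POSITIVE
query ram: checks bit0=1, bit2=1, bit3=1 (all 1) -> maybe => FALSE POSITIVE
False positives (alphabetical): hen ram

Answer: hen ram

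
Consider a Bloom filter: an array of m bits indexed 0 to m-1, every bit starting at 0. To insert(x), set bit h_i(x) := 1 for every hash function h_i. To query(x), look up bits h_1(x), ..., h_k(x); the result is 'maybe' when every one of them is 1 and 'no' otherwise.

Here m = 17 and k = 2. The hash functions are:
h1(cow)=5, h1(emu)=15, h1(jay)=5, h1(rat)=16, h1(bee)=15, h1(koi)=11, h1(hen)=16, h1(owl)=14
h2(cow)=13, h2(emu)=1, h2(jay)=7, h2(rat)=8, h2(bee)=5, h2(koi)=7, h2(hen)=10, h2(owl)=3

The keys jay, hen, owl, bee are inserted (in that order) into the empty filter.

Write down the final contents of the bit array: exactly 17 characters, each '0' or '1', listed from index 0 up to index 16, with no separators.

Start: bits=00000000000000000
After insert 'jay': sets bits 5 7 -> bits=00000101000000000
After insert 'hen': sets bits 10 16 -> bits=00000101001000001
After insert 'owl': sets bits 3 14 -> bits=00010101001000101
After insert 'bee': sets bits 5 15 -> bits=00010101001000111

Answer: 00010101001000111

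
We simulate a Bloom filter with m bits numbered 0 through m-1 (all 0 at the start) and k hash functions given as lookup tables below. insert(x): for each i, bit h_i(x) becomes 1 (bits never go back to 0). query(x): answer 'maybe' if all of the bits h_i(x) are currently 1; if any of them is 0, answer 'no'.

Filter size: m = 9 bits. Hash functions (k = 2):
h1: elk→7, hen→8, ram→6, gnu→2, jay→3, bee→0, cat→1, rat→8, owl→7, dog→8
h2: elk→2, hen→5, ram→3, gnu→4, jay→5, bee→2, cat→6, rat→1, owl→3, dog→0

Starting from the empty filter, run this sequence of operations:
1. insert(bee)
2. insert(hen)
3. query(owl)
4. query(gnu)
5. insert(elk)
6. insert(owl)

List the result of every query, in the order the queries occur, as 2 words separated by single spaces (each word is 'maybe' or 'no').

Start: bits=000000000
Op 1: insert bee -> sets bits 0 2 -> bits=101000000
Op 2: insert hen -> sets bits 5 8 -> bits=101001001
Op 3: query owl -> checks bit3=0, bit7=0 (has a 0) -> no
Op 4: query gnu -> checks bit2=1, bit4=0 (has a 0) -> no
Op 5: insert elk -> sets bits 2 7 -> bits=101001011
Op 6: insert owl -> sets bits 3 7 -> bits=101101011
Query results in order: no no

Answer: no no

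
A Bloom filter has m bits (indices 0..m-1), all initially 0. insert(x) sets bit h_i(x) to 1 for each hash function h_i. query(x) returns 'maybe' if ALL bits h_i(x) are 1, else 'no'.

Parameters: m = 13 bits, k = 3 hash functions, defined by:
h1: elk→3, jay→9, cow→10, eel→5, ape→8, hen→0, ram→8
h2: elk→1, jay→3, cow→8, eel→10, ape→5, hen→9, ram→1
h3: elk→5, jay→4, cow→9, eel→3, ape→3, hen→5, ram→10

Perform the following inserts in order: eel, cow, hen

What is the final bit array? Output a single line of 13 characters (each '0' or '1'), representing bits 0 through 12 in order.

Start: bits=0000000000000
After insert 'eel': sets bits 3 5 10 -> bits=0001010000100
After insert 'cow': sets bits 8 9 10 -> bits=0001010011100
After insert 'hen': sets bits 0 5 9 -> bits=1001010011100

Answer: 1001010011100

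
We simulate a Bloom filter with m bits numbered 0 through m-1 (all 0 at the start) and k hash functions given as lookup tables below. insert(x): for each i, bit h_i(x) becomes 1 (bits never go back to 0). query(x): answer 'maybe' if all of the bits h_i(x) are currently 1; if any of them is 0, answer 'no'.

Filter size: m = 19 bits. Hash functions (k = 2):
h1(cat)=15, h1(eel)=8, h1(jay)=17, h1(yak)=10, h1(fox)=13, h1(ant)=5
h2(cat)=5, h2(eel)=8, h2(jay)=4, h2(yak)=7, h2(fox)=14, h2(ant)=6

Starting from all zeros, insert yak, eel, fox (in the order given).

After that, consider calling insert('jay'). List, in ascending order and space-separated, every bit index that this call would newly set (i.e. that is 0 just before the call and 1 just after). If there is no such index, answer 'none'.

Answer: 4 17

Derivation:
Start: bits=0000000000000000000
After insert 'yak': sets bits 7 10 -> bits=0000000100100000000
After insert 'eel': sets bits 8 -> bits=0000000110100000000
After insert 'fox': sets bits 13 14 -> bits=0000000110100110000
insert 'jay' would touch bits 4 17; currently bit4=0, bit17=0
Bits that are 0 among those (would change 0->1): 4 17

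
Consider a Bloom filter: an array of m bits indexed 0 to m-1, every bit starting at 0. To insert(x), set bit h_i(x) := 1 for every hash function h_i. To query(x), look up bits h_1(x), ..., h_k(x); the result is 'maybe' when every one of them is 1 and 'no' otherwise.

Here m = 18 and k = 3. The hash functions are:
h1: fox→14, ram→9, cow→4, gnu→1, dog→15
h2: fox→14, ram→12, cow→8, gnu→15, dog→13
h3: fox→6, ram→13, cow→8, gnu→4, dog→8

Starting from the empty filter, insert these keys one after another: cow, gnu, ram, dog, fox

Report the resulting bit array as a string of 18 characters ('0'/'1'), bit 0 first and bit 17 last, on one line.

Start: bits=000000000000000000
After insert 'cow': sets bits 4 8 -> bits=000010001000000000
After insert 'gnu': sets bits 1 4 15 -> bits=010010001000000100
After insert 'ram': sets bits 9 12 13 -> bits=010010001100110100
After insert 'dog': sets bits 8 13 15 -> bits=010010001100110100
After insert 'fox': sets bits 6 14 -> bits=010010101100111100

Answer: 010010101100111100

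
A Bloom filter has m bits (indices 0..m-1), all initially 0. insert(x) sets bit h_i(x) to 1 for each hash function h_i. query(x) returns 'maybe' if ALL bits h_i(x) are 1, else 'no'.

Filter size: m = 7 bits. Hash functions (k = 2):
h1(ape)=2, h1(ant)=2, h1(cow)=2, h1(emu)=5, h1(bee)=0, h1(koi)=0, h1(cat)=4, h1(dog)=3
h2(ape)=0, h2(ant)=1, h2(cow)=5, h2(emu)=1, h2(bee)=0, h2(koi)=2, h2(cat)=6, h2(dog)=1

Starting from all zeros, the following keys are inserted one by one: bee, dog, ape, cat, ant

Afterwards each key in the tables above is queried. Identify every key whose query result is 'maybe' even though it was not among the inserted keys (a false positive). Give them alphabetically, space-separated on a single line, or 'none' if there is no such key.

Answer: koi

Derivation:
Start: bits=0000000
After insert 'bee': sets bits 0 -> bits=1000000
After insert 'dog': sets bits 1 3 -> bits=1101000
After insert 'ape': sets bits 0 2 -> bits=1111000
After insert 'cat': sets bits 4 6 -> bits=1111101
After insert 'ant': sets bits 1 2 -> bits=1111101
Not inserted: cow emu koi — query each against bits=1111101:
query cow: checks bit2=1, bit5=0 (has a 0) -> no => not a false positive
query emu: checks bit1=1, bit5=0 (has a 0) -> no => not a false positive
query koi: checks bit0=1, bit2=1 (all 1) -> maybe => FALSE POSITIVE
False positives (alphabetical): koi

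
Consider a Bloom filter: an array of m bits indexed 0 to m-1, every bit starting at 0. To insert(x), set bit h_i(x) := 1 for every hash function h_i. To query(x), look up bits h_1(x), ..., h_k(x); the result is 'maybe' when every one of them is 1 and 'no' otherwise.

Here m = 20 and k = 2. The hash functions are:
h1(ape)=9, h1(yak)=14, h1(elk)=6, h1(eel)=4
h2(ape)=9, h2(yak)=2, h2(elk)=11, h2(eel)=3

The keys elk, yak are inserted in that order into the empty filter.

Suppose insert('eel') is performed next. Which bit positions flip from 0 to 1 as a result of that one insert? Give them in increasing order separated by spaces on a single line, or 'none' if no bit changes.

Answer: 3 4

Derivation:
Start: bits=00000000000000000000
After insert 'elk': sets bits 6 11 -> bits=00000010000100000000
After insert 'yak': sets bits 2 14 -> bits=00100010000100100000
insert 'eel' would touch bits 3 4; currently bit3=0, bit4=0
Bits that are 0 among those (would change 0->1): 3 4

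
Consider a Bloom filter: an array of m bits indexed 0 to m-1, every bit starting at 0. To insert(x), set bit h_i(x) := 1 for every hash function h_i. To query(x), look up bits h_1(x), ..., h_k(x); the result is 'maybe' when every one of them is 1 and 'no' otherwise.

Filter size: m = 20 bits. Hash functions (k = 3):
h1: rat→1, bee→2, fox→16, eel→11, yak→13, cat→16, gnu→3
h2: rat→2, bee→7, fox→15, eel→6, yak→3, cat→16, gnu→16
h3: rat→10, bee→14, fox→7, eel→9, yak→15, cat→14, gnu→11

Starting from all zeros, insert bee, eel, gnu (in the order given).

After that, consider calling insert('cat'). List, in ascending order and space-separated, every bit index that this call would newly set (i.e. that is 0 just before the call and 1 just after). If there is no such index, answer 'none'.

Answer: none

Derivation:
Start: bits=00000000000000000000
After insert 'bee': sets bits 2 7 14 -> bits=00100001000000100000
After insert 'eel': sets bits 6 9 11 -> bits=00100011010100100000
After insert 'gnu': sets bits 3 11 16 -> bits=00110011010100101000
insert 'cat' would touch bits 14 16; currently bit14=1, bit16=1
Bits that are 0 among those (would change 0->1): none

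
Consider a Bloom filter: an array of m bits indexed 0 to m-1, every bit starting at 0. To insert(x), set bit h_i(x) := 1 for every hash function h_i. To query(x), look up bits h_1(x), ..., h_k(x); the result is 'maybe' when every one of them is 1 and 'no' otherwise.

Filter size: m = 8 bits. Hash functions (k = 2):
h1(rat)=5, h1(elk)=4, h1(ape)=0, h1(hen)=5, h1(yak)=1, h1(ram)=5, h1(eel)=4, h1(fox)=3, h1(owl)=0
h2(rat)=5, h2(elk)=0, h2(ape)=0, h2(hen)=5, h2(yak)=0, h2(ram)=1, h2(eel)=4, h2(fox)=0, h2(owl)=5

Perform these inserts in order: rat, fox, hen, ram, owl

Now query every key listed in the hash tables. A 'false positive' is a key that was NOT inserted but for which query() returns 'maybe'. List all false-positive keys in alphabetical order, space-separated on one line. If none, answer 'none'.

Answer: ape yak

Derivation:
Start: bits=00000000
After insert 'rat': sets bits 5 -> bits=00000100
After insert 'fox': sets bits 0 3 -> bits=10010100
After insert 'hen': sets bits 5 -> bits=10010100
After insert 'ram': sets bits 1 5 -> bits=11010100
After insert 'owl': sets bits 0 5 -> bits=11010100
Not inserted: ape eel elk yak — query each against bits=11010100:
query ape: checks bit0=1 (all 1) -> maybe => FALSE POSITIVE
query eel: checks bit4=0 (has a 0) -> no => not a false positive
query elk: checks bit0=1, bit4=0 (has a 0) -> no => not a false positive
query yak: checks bit0=1, bit1=1 (all 1) -> maybe => FALSE POSITIVE
False positives (alphabetical): ape yak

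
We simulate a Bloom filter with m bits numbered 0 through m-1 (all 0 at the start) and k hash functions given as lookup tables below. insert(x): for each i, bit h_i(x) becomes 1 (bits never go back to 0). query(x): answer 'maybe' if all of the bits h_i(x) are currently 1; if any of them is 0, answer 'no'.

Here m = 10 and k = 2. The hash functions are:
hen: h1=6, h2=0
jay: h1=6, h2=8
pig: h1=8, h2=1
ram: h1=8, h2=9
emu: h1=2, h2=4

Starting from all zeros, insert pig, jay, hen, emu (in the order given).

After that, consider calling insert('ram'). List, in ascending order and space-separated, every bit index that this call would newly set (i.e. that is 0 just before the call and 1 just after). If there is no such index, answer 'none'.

Answer: 9

Derivation:
Start: bits=0000000000
After insert 'pig': sets bits 1 8 -> bits=0100000010
After insert 'jay': sets bits 6 8 -> bits=0100001010
After insert 'hen': sets bits 0 6 -> bits=1100001010
After insert 'emu': sets bits 2 4 -> bits=1110101010
insert 'ram' would touch bits 8 9; currently bit8=1, bit9=0
Bits that are 0 among those (would change 0->1): 9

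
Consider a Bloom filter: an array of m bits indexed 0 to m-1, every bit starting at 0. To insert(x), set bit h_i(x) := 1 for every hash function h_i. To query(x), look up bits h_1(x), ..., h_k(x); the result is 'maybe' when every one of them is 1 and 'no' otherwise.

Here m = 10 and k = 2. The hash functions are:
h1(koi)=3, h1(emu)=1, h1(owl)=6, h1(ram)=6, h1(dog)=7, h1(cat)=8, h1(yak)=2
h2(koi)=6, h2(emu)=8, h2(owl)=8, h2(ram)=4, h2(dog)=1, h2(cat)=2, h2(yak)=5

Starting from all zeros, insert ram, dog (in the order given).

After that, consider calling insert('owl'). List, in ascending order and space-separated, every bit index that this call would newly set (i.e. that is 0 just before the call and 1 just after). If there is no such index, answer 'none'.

Answer: 8

Derivation:
Start: bits=0000000000
After insert 'ram': sets bits 4 6 -> bits=0000101000
After insert 'dog': sets bits 1 7 -> bits=0100101100
insert 'owl' would touch bits 6 8; currently bit6=1, bit8=0
Bits that are 0 among those (would change 0->1): 8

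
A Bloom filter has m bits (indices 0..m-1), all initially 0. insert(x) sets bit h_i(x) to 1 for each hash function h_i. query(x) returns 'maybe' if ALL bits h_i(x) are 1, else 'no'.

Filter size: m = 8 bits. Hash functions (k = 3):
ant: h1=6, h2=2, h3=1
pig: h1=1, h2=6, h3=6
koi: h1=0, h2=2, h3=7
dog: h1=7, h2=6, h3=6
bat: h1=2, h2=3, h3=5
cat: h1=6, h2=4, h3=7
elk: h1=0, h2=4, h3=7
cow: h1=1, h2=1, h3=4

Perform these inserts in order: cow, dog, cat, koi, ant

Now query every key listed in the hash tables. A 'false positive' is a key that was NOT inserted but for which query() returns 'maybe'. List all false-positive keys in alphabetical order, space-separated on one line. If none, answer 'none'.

Start: bits=00000000
After insert 'cow': sets bits 1 4 -> bits=01001000
After insert 'dog': sets bits 6 7 -> bits=01001011
After insert 'cat': sets bits 4 6 7 -> bits=01001011
After insert 'koi': sets bits 0 2 7 -> bits=11101011
After insert 'ant': sets bits 1 2 6 -> bits=11101011
Not inserted: bat elk pig — query each against bits=11101011:
query bat: checks bit2=1, bit3=0, bit5=0 (has a 0) -> no => not a false positive
query elk: checks bit0=1, bit4=1, bit7=1 (all 1) -> maybe => FALSE POSITIVE
query pig: checks bit1=1, bit6=1 (all 1) -> maybe => FALSE POSITIVE
False positives (alphabetical): elk pig

Answer: elk pig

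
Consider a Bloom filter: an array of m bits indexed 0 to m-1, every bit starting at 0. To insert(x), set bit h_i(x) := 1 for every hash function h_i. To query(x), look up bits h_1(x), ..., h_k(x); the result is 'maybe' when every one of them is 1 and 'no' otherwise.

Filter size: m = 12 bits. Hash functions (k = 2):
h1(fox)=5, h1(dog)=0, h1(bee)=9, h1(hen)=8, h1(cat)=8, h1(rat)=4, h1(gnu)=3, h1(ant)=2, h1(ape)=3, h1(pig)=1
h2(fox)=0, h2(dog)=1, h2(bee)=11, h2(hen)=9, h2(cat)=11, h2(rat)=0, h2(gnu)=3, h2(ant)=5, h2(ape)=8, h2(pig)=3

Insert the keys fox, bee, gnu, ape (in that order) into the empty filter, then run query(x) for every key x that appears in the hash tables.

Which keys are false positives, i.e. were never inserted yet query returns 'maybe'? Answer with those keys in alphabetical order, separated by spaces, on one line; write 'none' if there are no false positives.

Answer: cat hen

Derivation:
Start: bits=000000000000
After insert 'fox': sets bits 0 5 -> bits=100001000000
After insert 'bee': sets bits 9 11 -> bits=100001000101
After insert 'gnu': sets bits 3 -> bits=100101000101
After insert 'ape': sets bits 3 8 -> bits=100101001101
Not inserted: ant cat dog hen pig rat — query each against bits=100101001101:
query ant: checks bit2=0, bit5=1 (has a 0) -> no => not a false positive
query cat: checks bit8=1, bit11=1 (all 1) -> maybe => FALSE POSITIVE
query dog: checks bit0=1, bit1=0 (has a 0) -> no => not a false positive
query hen: checks bit8=1, bit9=1 (all 1) -> maybe => FALSE POSITIVE
query pig: checks bit1=0, bit3=1 (has a 0) -> no => not a false positive
query rat: checks bit0=1, bit4=0 (has a 0) -> no => not a false positive
False positives (alphabetical): cat hen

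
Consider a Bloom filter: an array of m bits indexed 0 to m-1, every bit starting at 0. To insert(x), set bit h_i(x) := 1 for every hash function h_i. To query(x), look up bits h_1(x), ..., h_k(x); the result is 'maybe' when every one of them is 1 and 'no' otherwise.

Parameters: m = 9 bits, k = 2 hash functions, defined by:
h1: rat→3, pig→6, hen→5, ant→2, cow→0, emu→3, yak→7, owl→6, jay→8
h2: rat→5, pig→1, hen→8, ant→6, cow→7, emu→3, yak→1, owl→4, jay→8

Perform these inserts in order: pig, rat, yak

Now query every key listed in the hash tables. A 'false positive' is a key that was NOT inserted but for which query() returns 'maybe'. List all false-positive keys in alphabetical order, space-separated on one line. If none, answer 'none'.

Answer: emu

Derivation:
Start: bits=000000000
After insert 'pig': sets bits 1 6 -> bits=010000100
After insert 'rat': sets bits 3 5 -> bits=010101100
After insert 'yak': sets bits 1 7 -> bits=010101110
Not inserted: ant cow emu hen jay owl — query each against bits=010101110:
query ant: checks bit2=0, bit6=1 (has a 0) -> no => not a false positive
query cow: checks bit0=0, bit7=1 (has a 0) -> no => not a false positive
query emu: checks bit3=1 (all 1) -> maybe => FALSE POSITIVE
query hen: checks bit5=1, bit8=0 (has a 0) -> no => not a false positive
query jay: checks bit8=0 (has a 0) -> no => not a false positive
query owl: checks bit4=0, bit6=1 (has a 0) -> no => not a false positive
False positives (alphabetical): emu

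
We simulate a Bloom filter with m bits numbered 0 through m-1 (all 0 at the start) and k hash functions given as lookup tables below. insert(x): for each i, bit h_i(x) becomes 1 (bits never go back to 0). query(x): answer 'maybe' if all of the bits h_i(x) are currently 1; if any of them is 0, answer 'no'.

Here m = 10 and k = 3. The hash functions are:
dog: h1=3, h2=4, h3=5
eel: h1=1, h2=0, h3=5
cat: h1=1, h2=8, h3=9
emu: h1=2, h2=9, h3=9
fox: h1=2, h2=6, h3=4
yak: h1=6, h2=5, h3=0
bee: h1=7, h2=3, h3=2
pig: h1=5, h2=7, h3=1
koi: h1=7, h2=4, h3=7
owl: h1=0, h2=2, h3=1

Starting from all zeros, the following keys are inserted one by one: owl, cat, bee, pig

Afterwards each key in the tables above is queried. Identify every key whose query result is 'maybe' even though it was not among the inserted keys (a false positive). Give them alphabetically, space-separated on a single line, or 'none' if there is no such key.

Start: bits=0000000000
After insert 'owl': sets bits 0 1 2 -> bits=1110000000
After insert 'cat': sets bits 1 8 9 -> bits=1110000011
After insert 'bee': sets bits 2 3 7 -> bits=1111000111
After insert 'pig': sets bits 1 5 7 -> bits=1111010111
Not inserted: dog eel emu fox koi yak — query each against bits=1111010111:
query dog: checks bit3=1, bit4=0, bit5=1 (has a 0) -> no => not a false positive
query eel: checks bit0=1, bit1=1, bit5=1 (all 1) -> maybe => FALSE POSITIVE
query emu: checks bit2=1, bit9=1 (all 1) -> maybe => FALSE POSITIVE
query fox: checks bit2=1, bit4=0, bit6=0 (has a 0) -> no => not a false positive
query koi: checks bit4=0, bit7=1 (has a 0) -> no => not a false positive
query yak: checks bit0=1, bit5=1, bit6=0 (has a 0) -> no => not a false positive
False positives (alphabetical): eel emu

Answer: eel emu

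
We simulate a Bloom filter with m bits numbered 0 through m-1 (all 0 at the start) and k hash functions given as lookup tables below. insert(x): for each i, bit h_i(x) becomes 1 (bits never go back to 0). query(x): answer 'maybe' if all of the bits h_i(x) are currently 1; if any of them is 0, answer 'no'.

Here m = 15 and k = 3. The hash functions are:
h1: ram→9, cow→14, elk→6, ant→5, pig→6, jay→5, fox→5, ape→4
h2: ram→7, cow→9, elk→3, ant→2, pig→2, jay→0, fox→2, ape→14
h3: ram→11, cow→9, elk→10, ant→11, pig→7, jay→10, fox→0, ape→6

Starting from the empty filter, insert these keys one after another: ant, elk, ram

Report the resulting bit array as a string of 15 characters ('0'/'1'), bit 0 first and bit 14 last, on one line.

Answer: 001101110111000

Derivation:
Start: bits=000000000000000
After insert 'ant': sets bits 2 5 11 -> bits=001001000001000
After insert 'elk': sets bits 3 6 10 -> bits=001101100011000
After insert 'ram': sets bits 7 9 11 -> bits=001101110111000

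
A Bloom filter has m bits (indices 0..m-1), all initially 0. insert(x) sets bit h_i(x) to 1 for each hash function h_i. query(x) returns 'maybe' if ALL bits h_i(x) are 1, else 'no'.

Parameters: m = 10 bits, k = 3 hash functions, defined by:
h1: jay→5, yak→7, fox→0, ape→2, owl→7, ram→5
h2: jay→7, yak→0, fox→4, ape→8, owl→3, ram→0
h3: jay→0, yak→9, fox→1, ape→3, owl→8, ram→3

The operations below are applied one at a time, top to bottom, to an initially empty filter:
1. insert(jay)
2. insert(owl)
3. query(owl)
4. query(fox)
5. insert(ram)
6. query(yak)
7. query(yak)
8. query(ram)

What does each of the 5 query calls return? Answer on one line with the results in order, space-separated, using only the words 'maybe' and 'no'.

Start: bits=0000000000
Op 1: insert jay -> sets bits 0 5 7 -> bits=1000010100
Op 2: insert owl -> sets bits 3 7 8 -> bits=1001010110
Op 3: query owl -> checks bit3=1, bit7=1, bit8=1 (all 1) -> maybe
Op 4: query fox -> checks bit0=1, bit1=0, bit4=0 (has a 0) -> no
Op 5: insert ram -> sets bits 0 3 5 -> bits=1001010110
Op 6: query yak -> checks bit0=1, bit7=1, bit9=0 (has a 0) -> no
Op 7: query yak -> checks bit0=1, bit7=1, bit9=0 (has a 0) -> no
Op 8: query ram -> checks bit0=1, bit3=1, bit5=1 (all 1) -> maybe
Query results in order: maybe no no no maybe

Answer: maybe no no no maybe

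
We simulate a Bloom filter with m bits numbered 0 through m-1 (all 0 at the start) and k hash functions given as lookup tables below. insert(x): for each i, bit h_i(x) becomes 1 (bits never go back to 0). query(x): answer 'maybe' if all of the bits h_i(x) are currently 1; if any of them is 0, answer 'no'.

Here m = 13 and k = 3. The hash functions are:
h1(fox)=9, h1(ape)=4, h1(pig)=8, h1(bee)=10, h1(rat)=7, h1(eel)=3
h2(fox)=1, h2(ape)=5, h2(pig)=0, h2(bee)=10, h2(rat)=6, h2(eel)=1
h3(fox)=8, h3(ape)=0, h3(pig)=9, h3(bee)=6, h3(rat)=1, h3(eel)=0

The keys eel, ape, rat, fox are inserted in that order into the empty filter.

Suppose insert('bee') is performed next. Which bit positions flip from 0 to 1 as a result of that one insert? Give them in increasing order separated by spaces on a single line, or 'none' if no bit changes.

Answer: 10

Derivation:
Start: bits=0000000000000
After insert 'eel': sets bits 0 1 3 -> bits=1101000000000
After insert 'ape': sets bits 0 4 5 -> bits=1101110000000
After insert 'rat': sets bits 1 6 7 -> bits=1101111100000
After insert 'fox': sets bits 1 8 9 -> bits=1101111111000
insert 'bee' would touch bits 6 10; currently bit6=1, bit10=0
Bits that are 0 among those (would change 0->1): 10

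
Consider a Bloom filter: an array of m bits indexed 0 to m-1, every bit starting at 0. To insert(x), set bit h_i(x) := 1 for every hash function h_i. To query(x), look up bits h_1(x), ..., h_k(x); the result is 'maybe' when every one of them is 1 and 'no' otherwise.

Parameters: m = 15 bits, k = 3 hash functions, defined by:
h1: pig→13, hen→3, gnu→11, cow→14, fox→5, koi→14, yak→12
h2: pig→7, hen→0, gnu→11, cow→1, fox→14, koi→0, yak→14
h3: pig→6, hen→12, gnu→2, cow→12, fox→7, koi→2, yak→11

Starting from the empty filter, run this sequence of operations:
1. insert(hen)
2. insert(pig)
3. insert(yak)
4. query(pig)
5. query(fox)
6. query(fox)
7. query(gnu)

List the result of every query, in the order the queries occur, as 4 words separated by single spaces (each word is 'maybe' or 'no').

Answer: maybe no no no

Derivation:
Start: bits=000000000000000
Op 1: insert hen -> sets bits 0 3 12 -> bits=100100000000100
Op 2: insert pig -> sets bits 6 7 13 -> bits=100100110000110
Op 3: insert yak -> sets bits 11 12 14 -> bits=100100110001111
Op 4: query pig -> checks bit6=1, bit7=1, bit13=1 (all 1) -> maybe
Op 5: query fox -> checks bit5=0, bit7=1, bit14=1 (has a 0) -> no
Op 6: query fox -> checks bit5=0, bit7=1, bit14=1 (has a 0) -> no
Op 7: query gnu -> checks bit2=0, bit11=1 (has a 0) -> no
Query results in order: maybe no no no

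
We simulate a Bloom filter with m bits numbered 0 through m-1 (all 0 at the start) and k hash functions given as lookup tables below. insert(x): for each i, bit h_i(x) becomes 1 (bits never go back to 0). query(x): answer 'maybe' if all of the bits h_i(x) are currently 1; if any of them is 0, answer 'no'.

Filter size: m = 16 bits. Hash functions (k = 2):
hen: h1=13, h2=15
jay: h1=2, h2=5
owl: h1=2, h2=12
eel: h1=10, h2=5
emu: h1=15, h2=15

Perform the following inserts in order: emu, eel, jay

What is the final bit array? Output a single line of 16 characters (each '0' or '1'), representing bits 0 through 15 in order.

Answer: 0010010000100001

Derivation:
Start: bits=0000000000000000
After insert 'emu': sets bits 15 -> bits=0000000000000001
After insert 'eel': sets bits 5 10 -> bits=0000010000100001
After insert 'jay': sets bits 2 5 -> bits=0010010000100001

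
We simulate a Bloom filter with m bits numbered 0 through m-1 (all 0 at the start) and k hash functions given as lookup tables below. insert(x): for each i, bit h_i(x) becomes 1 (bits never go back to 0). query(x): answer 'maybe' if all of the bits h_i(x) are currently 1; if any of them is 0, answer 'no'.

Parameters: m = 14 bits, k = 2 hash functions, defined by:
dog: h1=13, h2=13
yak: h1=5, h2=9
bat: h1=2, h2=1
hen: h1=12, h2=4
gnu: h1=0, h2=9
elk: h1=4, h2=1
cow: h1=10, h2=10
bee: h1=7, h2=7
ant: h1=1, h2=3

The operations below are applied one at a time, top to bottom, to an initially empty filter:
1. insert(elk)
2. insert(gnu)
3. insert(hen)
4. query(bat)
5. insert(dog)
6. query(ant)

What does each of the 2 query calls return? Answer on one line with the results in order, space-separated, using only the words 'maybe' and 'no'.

Start: bits=00000000000000
Op 1: insert elk -> sets bits 1 4 -> bits=01001000000000
Op 2: insert gnu -> sets bits 0 9 -> bits=11001000010000
Op 3: insert hen -> sets bits 4 12 -> bits=11001000010010
Op 4: query bat -> checks bit1=1, bit2=0 (has a 0) -> no
Op 5: insert dog -> sets bits 13 -> bits=11001000010011
Op 6: query ant -> checks bit1=1, bit3=0 (has a 0) -> no
Query results in order: no no

Answer: no no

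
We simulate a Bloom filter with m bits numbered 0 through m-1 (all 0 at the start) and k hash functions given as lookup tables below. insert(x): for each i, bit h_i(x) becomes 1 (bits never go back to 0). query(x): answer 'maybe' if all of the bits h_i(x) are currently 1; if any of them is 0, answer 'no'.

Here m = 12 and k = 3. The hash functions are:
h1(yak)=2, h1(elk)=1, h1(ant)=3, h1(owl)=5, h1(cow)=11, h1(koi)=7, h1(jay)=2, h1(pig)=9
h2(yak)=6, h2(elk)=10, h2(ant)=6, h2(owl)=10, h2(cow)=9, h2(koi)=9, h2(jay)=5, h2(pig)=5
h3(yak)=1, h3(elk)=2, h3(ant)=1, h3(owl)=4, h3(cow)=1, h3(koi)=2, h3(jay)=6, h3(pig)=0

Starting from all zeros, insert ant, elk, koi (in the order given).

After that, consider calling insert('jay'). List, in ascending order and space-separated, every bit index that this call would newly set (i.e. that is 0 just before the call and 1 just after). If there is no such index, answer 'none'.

Answer: 5

Derivation:
Start: bits=000000000000
After insert 'ant': sets bits 1 3 6 -> bits=010100100000
After insert 'elk': sets bits 1 2 10 -> bits=011100100010
After insert 'koi': sets bits 2 7 9 -> bits=011100110110
insert 'jay' would touch bits 2 5 6; currently bit2=1, bit5=0, bit6=1
Bits that are 0 among those (would change 0->1): 5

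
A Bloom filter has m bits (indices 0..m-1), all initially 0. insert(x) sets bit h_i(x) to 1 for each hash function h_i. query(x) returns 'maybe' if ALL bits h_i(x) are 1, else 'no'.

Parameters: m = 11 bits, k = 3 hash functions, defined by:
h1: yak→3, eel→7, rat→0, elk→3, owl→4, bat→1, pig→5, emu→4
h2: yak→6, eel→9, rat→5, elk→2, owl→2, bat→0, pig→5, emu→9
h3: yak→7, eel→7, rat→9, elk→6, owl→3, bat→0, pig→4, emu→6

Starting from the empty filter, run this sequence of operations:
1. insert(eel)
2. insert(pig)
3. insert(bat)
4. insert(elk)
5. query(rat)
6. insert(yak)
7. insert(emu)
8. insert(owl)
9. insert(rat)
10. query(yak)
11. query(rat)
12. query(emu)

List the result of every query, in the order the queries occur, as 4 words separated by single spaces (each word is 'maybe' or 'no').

Answer: maybe maybe maybe maybe

Derivation:
Start: bits=00000000000
Op 1: insert eel -> sets bits 7 9 -> bits=00000001010
Op 2: insert pig -> sets bits 4 5 -> bits=00001101010
Op 3: insert bat -> sets bits 0 1 -> bits=11001101010
Op 4: insert elk -> sets bits 2 3 6 -> bits=11111111010
Op 5: query rat -> checks bit0=1, bit5=1, bit9=1 (all 1) -> maybe
Op 6: insert yak -> sets bits 3 6 7 -> bits=11111111010
Op 7: insert emu -> sets bits 4 6 9 -> bits=11111111010
Op 8: insert owl -> sets bits 2 3 4 -> bits=11111111010
Op 9: insert rat -> sets bits 0 5 9 -> bits=11111111010
Op 10: query yak -> checks bit3=1, bit6=1, bit7=1 (all 1) -> maybe
Op 11: query rat -> checks bit0=1, bit5=1, bit9=1 (all 1) -> maybe
Op 12: query emu -> checks bit4=1, bit6=1, bit9=1 (all 1) -> maybe
Query results in order: maybe maybe maybe maybe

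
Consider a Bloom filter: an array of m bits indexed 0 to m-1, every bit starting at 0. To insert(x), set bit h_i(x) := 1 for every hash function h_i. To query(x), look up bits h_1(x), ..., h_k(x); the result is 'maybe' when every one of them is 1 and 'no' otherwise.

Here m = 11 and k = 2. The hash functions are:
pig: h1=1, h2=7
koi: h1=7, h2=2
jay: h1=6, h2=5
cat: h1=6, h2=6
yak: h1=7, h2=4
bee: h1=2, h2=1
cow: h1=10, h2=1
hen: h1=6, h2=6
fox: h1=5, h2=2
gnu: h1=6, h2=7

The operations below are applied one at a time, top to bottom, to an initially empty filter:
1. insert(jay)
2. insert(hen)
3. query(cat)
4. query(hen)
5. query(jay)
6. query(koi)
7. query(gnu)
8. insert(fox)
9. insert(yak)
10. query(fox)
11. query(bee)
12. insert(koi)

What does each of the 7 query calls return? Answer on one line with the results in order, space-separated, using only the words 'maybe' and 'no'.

Start: bits=00000000000
Op 1: insert jay -> sets bits 5 6 -> bits=00000110000
Op 2: insert hen -> sets bits 6 -> bits=00000110000
Op 3: query cat -> checks bit6=1 (all 1) -> maybe
Op 4: query hen -> checks bit6=1 (all 1) -> maybe
Op 5: query jay -> checks bit5=1, bit6=1 (all 1) -> maybe
Op 6: query koi -> checks bit2=0, bit7=0 (has a 0) -> no
Op 7: query gnu -> checks bit6=1, bit7=0 (has a 0) -> no
Op 8: insert fox -> sets bits 2 5 -> bits=00100110000
Op 9: insert yak -> sets bits 4 7 -> bits=00101111000
Op 10: query fox -> checks bit2=1, bit5=1 (all 1) -> maybe
Op 11: query bee -> checks bit1=0, bit2=1 (has a 0) -> no
Op 12: insert koi -> sets bits 2 7 -> bits=00101111000
Query results in order: maybe maybe maybe no no maybe no

Answer: maybe maybe maybe no no maybe no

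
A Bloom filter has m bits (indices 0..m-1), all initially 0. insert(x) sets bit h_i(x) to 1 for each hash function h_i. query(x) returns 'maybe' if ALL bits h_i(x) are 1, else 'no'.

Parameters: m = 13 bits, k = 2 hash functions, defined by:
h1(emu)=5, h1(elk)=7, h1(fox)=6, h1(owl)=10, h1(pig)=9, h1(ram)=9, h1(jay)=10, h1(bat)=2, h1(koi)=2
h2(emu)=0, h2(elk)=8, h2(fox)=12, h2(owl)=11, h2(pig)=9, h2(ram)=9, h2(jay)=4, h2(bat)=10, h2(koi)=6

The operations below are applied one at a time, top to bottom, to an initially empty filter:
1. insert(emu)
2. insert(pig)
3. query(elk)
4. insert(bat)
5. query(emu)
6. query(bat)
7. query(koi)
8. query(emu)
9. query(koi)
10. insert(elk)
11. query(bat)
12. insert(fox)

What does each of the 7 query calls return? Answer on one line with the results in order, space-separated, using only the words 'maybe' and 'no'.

Start: bits=0000000000000
Op 1: insert emu -> sets bits 0 5 -> bits=1000010000000
Op 2: insert pig -> sets bits 9 -> bits=1000010001000
Op 3: query elk -> checks bit7=0, bit8=0 (has a 0) -> no
Op 4: insert bat -> sets bits 2 10 -> bits=1010010001100
Op 5: query emu -> checks bit0=1, bit5=1 (all 1) -> maybe
Op 6: query bat -> checks bit2=1, bit10=1 (all 1) -> maybe
Op 7: query koi -> checks bit2=1, bit6=0 (has a 0) -> no
Op 8: query emu -> checks bit0=1, bit5=1 (all 1) -> maybe
Op 9: query koi -> checks bit2=1, bit6=0 (has a 0) -> no
Op 10: insert elk -> sets bits 7 8 -> bits=1010010111100
Op 11: query bat -> checks bit2=1, bit10=1 (all 1) -> maybe
Op 12: insert fox -> sets bits 6 12 -> bits=1010011111101
Query results in order: no maybe maybe no maybe no maybe

Answer: no maybe maybe no maybe no maybe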